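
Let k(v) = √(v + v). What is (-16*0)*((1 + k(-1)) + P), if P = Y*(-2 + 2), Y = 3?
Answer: 0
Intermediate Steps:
P = 0 (P = 3*(-2 + 2) = 3*0 = 0)
k(v) = √2*√v (k(v) = √(2*v) = √2*√v)
(-16*0)*((1 + k(-1)) + P) = (-16*0)*((1 + √2*√(-1)) + 0) = 0*((1 + √2*I) + 0) = 0*((1 + I*√2) + 0) = 0*(1 + I*√2) = 0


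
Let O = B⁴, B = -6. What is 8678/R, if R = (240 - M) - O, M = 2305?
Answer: -8678/3361 ≈ -2.5820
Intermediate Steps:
O = 1296 (O = (-6)⁴ = 1296)
R = -3361 (R = (240 - 1*2305) - 1*1296 = (240 - 2305) - 1296 = -2065 - 1296 = -3361)
8678/R = 8678/(-3361) = 8678*(-1/3361) = -8678/3361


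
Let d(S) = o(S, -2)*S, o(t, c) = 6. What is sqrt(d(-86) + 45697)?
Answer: sqrt(45181) ≈ 212.56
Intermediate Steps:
d(S) = 6*S
sqrt(d(-86) + 45697) = sqrt(6*(-86) + 45697) = sqrt(-516 + 45697) = sqrt(45181)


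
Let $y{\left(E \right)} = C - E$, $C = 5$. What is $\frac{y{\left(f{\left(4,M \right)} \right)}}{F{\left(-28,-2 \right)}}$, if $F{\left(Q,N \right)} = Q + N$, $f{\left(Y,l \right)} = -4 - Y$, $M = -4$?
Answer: $- \frac{13}{30} \approx -0.43333$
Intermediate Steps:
$y{\left(E \right)} = 5 - E$
$F{\left(Q,N \right)} = N + Q$
$\frac{y{\left(f{\left(4,M \right)} \right)}}{F{\left(-28,-2 \right)}} = \frac{5 - \left(-4 - 4\right)}{-2 - 28} = \frac{5 - \left(-4 - 4\right)}{-30} = \left(5 - -8\right) \left(- \frac{1}{30}\right) = \left(5 + 8\right) \left(- \frac{1}{30}\right) = 13 \left(- \frac{1}{30}\right) = - \frac{13}{30}$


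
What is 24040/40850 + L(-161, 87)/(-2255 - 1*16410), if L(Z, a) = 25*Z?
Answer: 12262557/15249305 ≈ 0.80414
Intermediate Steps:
24040/40850 + L(-161, 87)/(-2255 - 1*16410) = 24040/40850 + (25*(-161))/(-2255 - 1*16410) = 24040*(1/40850) - 4025/(-2255 - 16410) = 2404/4085 - 4025/(-18665) = 2404/4085 - 4025*(-1/18665) = 2404/4085 + 805/3733 = 12262557/15249305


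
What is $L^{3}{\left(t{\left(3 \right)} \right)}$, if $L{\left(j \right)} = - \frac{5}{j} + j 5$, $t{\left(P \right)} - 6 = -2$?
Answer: $\frac{421875}{64} \approx 6591.8$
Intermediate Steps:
$t{\left(P \right)} = 4$ ($t{\left(P \right)} = 6 - 2 = 4$)
$L{\left(j \right)} = - \frac{5}{j} + 5 j$
$L^{3}{\left(t{\left(3 \right)} \right)} = \left(- \frac{5}{4} + 5 \cdot 4\right)^{3} = \left(\left(-5\right) \frac{1}{4} + 20\right)^{3} = \left(- \frac{5}{4} + 20\right)^{3} = \left(\frac{75}{4}\right)^{3} = \frac{421875}{64}$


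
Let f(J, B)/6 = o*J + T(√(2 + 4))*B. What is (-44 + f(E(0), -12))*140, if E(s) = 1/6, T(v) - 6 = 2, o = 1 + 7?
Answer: -85680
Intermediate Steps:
o = 8
T(v) = 8 (T(v) = 6 + 2 = 8)
E(s) = ⅙ (E(s) = 1*(⅙) = ⅙)
f(J, B) = 48*B + 48*J (f(J, B) = 6*(8*J + 8*B) = 6*(8*B + 8*J) = 48*B + 48*J)
(-44 + f(E(0), -12))*140 = (-44 + (48*(-12) + 48*(⅙)))*140 = (-44 + (-576 + 8))*140 = (-44 - 568)*140 = -612*140 = -85680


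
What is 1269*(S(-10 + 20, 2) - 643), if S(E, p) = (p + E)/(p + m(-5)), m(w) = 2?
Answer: -812160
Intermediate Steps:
S(E, p) = (E + p)/(2 + p) (S(E, p) = (p + E)/(p + 2) = (E + p)/(2 + p))
1269*(S(-10 + 20, 2) - 643) = 1269*(((-10 + 20) + 2)/(2 + 2) - 643) = 1269*((10 + 2)/4 - 643) = 1269*((¼)*12 - 643) = 1269*(3 - 643) = 1269*(-640) = -812160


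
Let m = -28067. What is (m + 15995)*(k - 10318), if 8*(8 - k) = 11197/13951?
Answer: 1736390722593/13951 ≈ 1.2446e+8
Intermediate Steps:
k = 881667/111608 (k = 8 - 11197/(8*13951) = 8 - ⅛*11197/13951 = 8 - 11197/111608 = 881667/111608 ≈ 7.8997)
(m + 15995)*(k - 10318) = (-28067 + 15995)*(881667/111608 - 10318) = -12072*(-1150689677/111608) = 1736390722593/13951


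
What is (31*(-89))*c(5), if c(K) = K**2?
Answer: -68975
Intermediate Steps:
(31*(-89))*c(5) = (31*(-89))*5**2 = -2759*25 = -68975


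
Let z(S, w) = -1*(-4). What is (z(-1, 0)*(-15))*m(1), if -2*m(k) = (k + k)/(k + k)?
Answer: 30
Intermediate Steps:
m(k) = -½ (m(k) = -(k + k)/(2*(k + k)) = -2*k/(2*(2*k)) = -2*k*1/(2*k)/2 = -½*1 = -½)
z(S, w) = 4
(z(-1, 0)*(-15))*m(1) = (4*(-15))*(-½) = -60*(-½) = 30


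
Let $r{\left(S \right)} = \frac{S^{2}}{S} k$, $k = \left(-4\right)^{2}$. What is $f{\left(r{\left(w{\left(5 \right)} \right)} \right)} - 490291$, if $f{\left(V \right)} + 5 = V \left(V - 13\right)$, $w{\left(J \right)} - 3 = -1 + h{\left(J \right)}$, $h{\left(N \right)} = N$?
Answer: $-479208$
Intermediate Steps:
$k = 16$
$w{\left(J \right)} = 2 + J$ ($w{\left(J \right)} = 3 + \left(-1 + J\right) = 2 + J$)
$r{\left(S \right)} = 16 S$ ($r{\left(S \right)} = \frac{S^{2}}{S} 16 = S 16 = 16 S$)
$f{\left(V \right)} = -5 + V \left(-13 + V\right)$ ($f{\left(V \right)} = -5 + V \left(V - 13\right) = -5 + V \left(-13 + V\right)$)
$f{\left(r{\left(w{\left(5 \right)} \right)} \right)} - 490291 = \left(-5 + \left(16 \left(2 + 5\right)\right)^{2} - 13 \cdot 16 \left(2 + 5\right)\right) - 490291 = \left(-5 + \left(16 \cdot 7\right)^{2} - 13 \cdot 16 \cdot 7\right) - 490291 = \left(-5 + 112^{2} - 1456\right) - 490291 = \left(-5 + 12544 - 1456\right) - 490291 = 11083 - 490291 = -479208$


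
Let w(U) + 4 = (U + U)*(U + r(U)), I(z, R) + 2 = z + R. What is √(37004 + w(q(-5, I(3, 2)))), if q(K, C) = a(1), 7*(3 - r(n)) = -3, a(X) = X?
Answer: √1813434/7 ≈ 192.38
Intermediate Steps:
I(z, R) = -2 + R + z (I(z, R) = -2 + (z + R) = -2 + (R + z) = -2 + R + z)
r(n) = 24/7 (r(n) = 3 - ⅐*(-3) = 3 + 3/7 = 24/7)
q(K, C) = 1
w(U) = -4 + 2*U*(24/7 + U) (w(U) = -4 + (U + U)*(U + 24/7) = -4 + (2*U)*(24/7 + U) = -4 + 2*U*(24/7 + U))
√(37004 + w(q(-5, I(3, 2)))) = √(37004 + (-4 + 2*1² + (48/7)*1)) = √(37004 + (-4 + 2*1 + 48/7)) = √(37004 + (-4 + 2 + 48/7)) = √(37004 + 34/7) = √(259062/7) = √1813434/7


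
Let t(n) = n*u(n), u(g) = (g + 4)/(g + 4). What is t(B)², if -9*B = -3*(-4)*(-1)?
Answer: 16/9 ≈ 1.7778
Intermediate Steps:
u(g) = 1 (u(g) = (4 + g)/(4 + g) = 1)
B = 4/3 (B = -(-3*(-4))*(-1)/9 = -4*(-1)/3 = -⅑*(-12) = 4/3 ≈ 1.3333)
t(n) = n (t(n) = n*1 = n)
t(B)² = (4/3)² = 16/9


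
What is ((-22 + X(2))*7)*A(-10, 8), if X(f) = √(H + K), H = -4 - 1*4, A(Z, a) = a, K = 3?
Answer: -1232 + 56*I*√5 ≈ -1232.0 + 125.22*I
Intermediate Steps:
H = -8 (H = -4 - 4 = -8)
X(f) = I*√5 (X(f) = √(-8 + 3) = √(-5) = I*√5)
((-22 + X(2))*7)*A(-10, 8) = ((-22 + I*√5)*7)*8 = (-154 + 7*I*√5)*8 = -1232 + 56*I*√5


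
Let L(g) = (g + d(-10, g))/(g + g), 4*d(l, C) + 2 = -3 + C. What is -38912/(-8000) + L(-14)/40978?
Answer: 2790447263/573692000 ≈ 4.8640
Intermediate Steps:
d(l, C) = -5/4 + C/4 (d(l, C) = -½ + (-3 + C)/4 = -½ + (-¾ + C/4) = -5/4 + C/4)
L(g) = (-5/4 + 5*g/4)/(2*g) (L(g) = (g + (-5/4 + g/4))/(g + g) = (-5/4 + 5*g/4)/((2*g)) = (-5/4 + 5*g/4)*(1/(2*g)) = (-5/4 + 5*g/4)/(2*g))
-38912/(-8000) + L(-14)/40978 = -38912/(-8000) + ((5/8)*(-1 - 14)/(-14))/40978 = -38912*(-1/8000) + ((5/8)*(-1/14)*(-15))*(1/40978) = 608/125 + (75/112)*(1/40978) = 608/125 + 75/4589536 = 2790447263/573692000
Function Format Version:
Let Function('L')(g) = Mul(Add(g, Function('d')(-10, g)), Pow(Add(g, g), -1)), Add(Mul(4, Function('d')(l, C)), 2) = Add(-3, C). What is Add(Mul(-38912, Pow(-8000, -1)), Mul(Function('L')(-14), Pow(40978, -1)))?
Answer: Rational(2790447263, 573692000) ≈ 4.8640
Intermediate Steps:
Function('d')(l, C) = Add(Rational(-5, 4), Mul(Rational(1, 4), C)) (Function('d')(l, C) = Add(Rational(-1, 2), Mul(Rational(1, 4), Add(-3, C))) = Add(Rational(-1, 2), Add(Rational(-3, 4), Mul(Rational(1, 4), C))) = Add(Rational(-5, 4), Mul(Rational(1, 4), C)))
Function('L')(g) = Mul(Rational(1, 2), Pow(g, -1), Add(Rational(-5, 4), Mul(Rational(5, 4), g))) (Function('L')(g) = Mul(Add(g, Add(Rational(-5, 4), Mul(Rational(1, 4), g))), Pow(Add(g, g), -1)) = Mul(Add(Rational(-5, 4), Mul(Rational(5, 4), g)), Pow(Mul(2, g), -1)) = Mul(Add(Rational(-5, 4), Mul(Rational(5, 4), g)), Mul(Rational(1, 2), Pow(g, -1))) = Mul(Rational(1, 2), Pow(g, -1), Add(Rational(-5, 4), Mul(Rational(5, 4), g))))
Add(Mul(-38912, Pow(-8000, -1)), Mul(Function('L')(-14), Pow(40978, -1))) = Add(Mul(-38912, Pow(-8000, -1)), Mul(Mul(Rational(5, 8), Pow(-14, -1), Add(-1, -14)), Pow(40978, -1))) = Add(Mul(-38912, Rational(-1, 8000)), Mul(Mul(Rational(5, 8), Rational(-1, 14), -15), Rational(1, 40978))) = Add(Rational(608, 125), Mul(Rational(75, 112), Rational(1, 40978))) = Add(Rational(608, 125), Rational(75, 4589536)) = Rational(2790447263, 573692000)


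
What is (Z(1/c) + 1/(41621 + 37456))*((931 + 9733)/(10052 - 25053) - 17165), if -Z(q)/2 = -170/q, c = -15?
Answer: 103849010907545471/1186234077 ≈ 8.7545e+7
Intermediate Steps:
Z(q) = 340/q (Z(q) = -(-340)/q = 340/q)
(Z(1/c) + 1/(41621 + 37456))*((931 + 9733)/(10052 - 25053) - 17165) = (340/(1/(-15)) + 1/(41621 + 37456))*((931 + 9733)/(10052 - 25053) - 17165) = (340/(-1/15) + 1/79077)*(10664/(-15001) - 17165) = (340*(-15) + 1/79077)*(10664*(-1/15001) - 17165) = (-5100 + 1/79077)*(-10664/15001 - 17165) = -403292699/79077*(-257502829/15001) = 103849010907545471/1186234077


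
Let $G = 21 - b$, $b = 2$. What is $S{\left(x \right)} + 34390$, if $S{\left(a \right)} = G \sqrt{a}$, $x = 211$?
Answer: $34390 + 19 \sqrt{211} \approx 34666.0$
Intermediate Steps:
$G = 19$ ($G = 21 - 2 = 19$)
$S{\left(a \right)} = 19 \sqrt{a}$
$S{\left(x \right)} + 34390 = 19 \sqrt{211} + 34390 = 34390 + 19 \sqrt{211}$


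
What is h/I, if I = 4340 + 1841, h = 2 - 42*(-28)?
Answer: 1178/6181 ≈ 0.19058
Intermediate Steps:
h = 1178 (h = 2 + 1176 = 1178)
I = 6181
h/I = 1178/6181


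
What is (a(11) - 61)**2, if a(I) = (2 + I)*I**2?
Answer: 2286144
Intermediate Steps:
a(I) = I**2*(2 + I)
(a(11) - 61)**2 = (11**2*(2 + 11) - 61)**2 = (121*13 - 61)**2 = (1573 - 61)**2 = 1512**2 = 2286144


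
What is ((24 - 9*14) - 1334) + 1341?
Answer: -95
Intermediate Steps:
((24 - 9*14) - 1334) + 1341 = ((24 - 126) - 1334) + 1341 = (-102 - 1334) + 1341 = -1436 + 1341 = -95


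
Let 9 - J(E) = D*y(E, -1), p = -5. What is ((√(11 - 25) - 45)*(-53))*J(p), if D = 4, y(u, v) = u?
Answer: 69165 - 1537*I*√14 ≈ 69165.0 - 5750.9*I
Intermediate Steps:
J(E) = 9 - 4*E
((√(11 - 25) - 45)*(-53))*J(p) = ((√(11 - 25) - 45)*(-53))*(9 - 4*(-5)) = ((√(-14) - 45)*(-53))*(9 + 20) = ((I*√14 - 45)*(-53))*29 = ((-45 + I*√14)*(-53))*29 = (2385 - 53*I*√14)*29 = 69165 - 1537*I*√14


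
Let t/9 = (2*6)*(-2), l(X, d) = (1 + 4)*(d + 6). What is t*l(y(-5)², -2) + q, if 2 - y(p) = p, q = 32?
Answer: -4288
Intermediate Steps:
y(p) = 2 - p
l(X, d) = 30 + 5*d (l(X, d) = 5*(6 + d) = 30 + 5*d)
t = -216 (t = 9*((2*6)*(-2)) = 9*(12*(-2)) = 9*(-24) = -216)
t*l(y(-5)², -2) + q = -216*(30 + 5*(-2)) + 32 = -216*(30 - 10) + 32 = -216*20 + 32 = -4320 + 32 = -4288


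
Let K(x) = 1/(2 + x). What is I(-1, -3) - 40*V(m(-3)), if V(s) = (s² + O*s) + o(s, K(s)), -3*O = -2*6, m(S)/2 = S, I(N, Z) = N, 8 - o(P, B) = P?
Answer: -1041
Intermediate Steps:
o(P, B) = 8 - P
m(S) = 2*S
O = 4 (O = -(-2)*6/3 = -⅓*(-12) = 4)
V(s) = 8 + s² + 3*s (V(s) = (s² + 4*s) + (8 - s) = 8 + s² + 3*s)
I(-1, -3) - 40*V(m(-3)) = -1 - 40*(8 + (2*(-3))² + 3*(2*(-3))) = -1 - 40*(8 + (-6)² + 3*(-6)) = -1 - 40*(8 + 36 - 18) = -1 - 40*26 = -1 - 1040 = -1041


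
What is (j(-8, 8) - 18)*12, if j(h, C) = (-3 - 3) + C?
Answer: -192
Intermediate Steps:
j(h, C) = -6 + C
(j(-8, 8) - 18)*12 = ((-6 + 8) - 18)*12 = (2 - 18)*12 = -16*12 = -192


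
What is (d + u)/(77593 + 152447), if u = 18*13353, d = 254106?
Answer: 2747/1278 ≈ 2.1495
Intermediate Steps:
u = 240354
(d + u)/(77593 + 152447) = (254106 + 240354)/(77593 + 152447) = 494460/230040 = 494460*(1/230040) = 2747/1278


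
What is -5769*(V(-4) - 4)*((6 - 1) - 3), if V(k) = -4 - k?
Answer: 46152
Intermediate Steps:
-5769*(V(-4) - 4)*((6 - 1) - 3) = -5769*((-4 - 1*(-4)) - 4)*((6 - 1) - 3) = -5769*((-4 + 4) - 4)*(5 - 3) = -5769*(0 - 4)*2 = -(-23076)*2 = -5769*(-8) = 46152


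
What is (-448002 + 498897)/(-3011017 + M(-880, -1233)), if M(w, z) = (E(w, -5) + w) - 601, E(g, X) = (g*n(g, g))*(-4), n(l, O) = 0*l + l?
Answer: -50895/6110098 ≈ -0.0083297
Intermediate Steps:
n(l, O) = l (n(l, O) = 0 + l = l)
E(g, X) = -4*g² (E(g, X) = (g*g)*(-4) = g²*(-4) = -4*g²)
M(w, z) = -601 + w - 4*w² (M(w, z) = (-4*w² + w) - 601 = (w - 4*w²) - 601 = -601 + w - 4*w²)
(-448002 + 498897)/(-3011017 + M(-880, -1233)) = (-448002 + 498897)/(-3011017 + (-601 - 880 - 4*(-880)²)) = 50895/(-3011017 + (-601 - 880 - 4*774400)) = 50895/(-3011017 + (-601 - 880 - 3097600)) = 50895/(-3011017 - 3099081) = 50895/(-6110098) = 50895*(-1/6110098) = -50895/6110098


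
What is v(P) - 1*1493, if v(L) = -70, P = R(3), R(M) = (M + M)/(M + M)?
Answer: -1563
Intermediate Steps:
R(M) = 1 (R(M) = (2*M)/((2*M)) = (2*M)*(1/(2*M)) = 1)
P = 1
v(P) - 1*1493 = -70 - 1*1493 = -70 - 1493 = -1563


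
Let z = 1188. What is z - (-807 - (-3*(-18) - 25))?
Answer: 2024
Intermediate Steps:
z - (-807 - (-3*(-18) - 25)) = 1188 - (-807 - (-3*(-18) - 25)) = 1188 - (-807 - (54 - 25)) = 1188 - (-807 - 1*29) = 1188 - (-807 - 29) = 1188 - 1*(-836) = 1188 + 836 = 2024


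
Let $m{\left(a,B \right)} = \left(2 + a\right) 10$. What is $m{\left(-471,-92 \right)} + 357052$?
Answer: $352362$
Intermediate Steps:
$m{\left(a,B \right)} = 20 + 10 a$
$m{\left(-471,-92 \right)} + 357052 = \left(20 + 10 \left(-471\right)\right) + 357052 = \left(20 - 4710\right) + 357052 = -4690 + 357052 = 352362$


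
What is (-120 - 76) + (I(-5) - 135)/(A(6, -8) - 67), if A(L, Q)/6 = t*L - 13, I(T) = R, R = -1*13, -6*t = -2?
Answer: -25920/133 ≈ -194.89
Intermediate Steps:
t = ⅓ (t = -⅙*(-2) = ⅓ ≈ 0.33333)
R = -13
I(T) = -13
A(L, Q) = -78 + 2*L (A(L, Q) = 6*(L/3 - 13) = 6*(-13 + L/3) = -78 + 2*L)
(-120 - 76) + (I(-5) - 135)/(A(6, -8) - 67) = (-120 - 76) + (-13 - 135)/((-78 + 2*6) - 67) = -196 - 148/((-78 + 12) - 67) = -196 - 148/(-66 - 67) = -196 - 148/(-133) = -196 - 148*(-1/133) = -196 + 148/133 = -25920/133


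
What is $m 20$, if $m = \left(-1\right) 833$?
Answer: $-16660$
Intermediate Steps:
$m = -833$
$m 20 = \left(-833\right) 20 = -16660$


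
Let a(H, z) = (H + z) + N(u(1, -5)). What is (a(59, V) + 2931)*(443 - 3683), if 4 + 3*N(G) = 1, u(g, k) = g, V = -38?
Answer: -9561240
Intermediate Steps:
N(G) = -1 (N(G) = -4/3 + (⅓)*1 = -4/3 + ⅓ = -1)
a(H, z) = -1 + H + z (a(H, z) = (H + z) - 1 = -1 + H + z)
(a(59, V) + 2931)*(443 - 3683) = ((-1 + 59 - 38) + 2931)*(443 - 3683) = (20 + 2931)*(-3240) = 2951*(-3240) = -9561240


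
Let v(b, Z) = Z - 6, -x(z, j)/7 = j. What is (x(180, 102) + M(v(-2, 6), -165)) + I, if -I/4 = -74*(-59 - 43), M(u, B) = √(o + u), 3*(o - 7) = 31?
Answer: -30906 + 2*√39/3 ≈ -30902.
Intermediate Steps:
o = 52/3 (o = 7 + (⅓)*31 = 7 + 31/3 = 52/3 ≈ 17.333)
x(z, j) = -7*j
v(b, Z) = -6 + Z
M(u, B) = √(52/3 + u)
I = -30192 (I = -(-296)*(-59 - 43) = -(-296)*(-102) = -4*7548 = -30192)
(x(180, 102) + M(v(-2, 6), -165)) + I = (-7*102 + √(156 + 9*(-6 + 6))/3) - 30192 = (-714 + √(156 + 9*0)/3) - 30192 = (-714 + √(156 + 0)/3) - 30192 = (-714 + √156/3) - 30192 = (-714 + (2*√39)/3) - 30192 = (-714 + 2*√39/3) - 30192 = -30906 + 2*√39/3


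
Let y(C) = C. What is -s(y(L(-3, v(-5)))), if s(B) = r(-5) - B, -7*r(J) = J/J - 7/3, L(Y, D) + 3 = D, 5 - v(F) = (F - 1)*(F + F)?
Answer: -1222/21 ≈ -58.190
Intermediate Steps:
v(F) = 5 - 2*F*(-1 + F) (v(F) = 5 - (F - 1)*(F + F) = 5 - (-1 + F)*2*F = 5 - 2*F*(-1 + F))
L(Y, D) = -3 + D
r(J) = 4/21 (r(J) = -(J/J - 7/3)/7 = -(1 - 7*⅓)/7 = -(1 - 7/3)/7 = -⅐*(-4/3) = 4/21)
s(B) = 4/21 - B
-s(y(L(-3, v(-5)))) = -(4/21 - (-3 + (5 - 2*(-5)² + 2*(-5)))) = -(4/21 - (-3 + (5 - 2*25 - 10))) = -(4/21 - (-3 + (5 - 50 - 10))) = -(4/21 - (-3 - 55)) = -(4/21 - 1*(-58)) = -(4/21 + 58) = -1*1222/21 = -1222/21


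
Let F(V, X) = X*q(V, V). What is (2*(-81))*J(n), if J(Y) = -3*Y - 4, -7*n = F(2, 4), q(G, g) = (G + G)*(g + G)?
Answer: -26568/7 ≈ -3795.4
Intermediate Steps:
q(G, g) = 2*G*(G + g) (q(G, g) = (2*G)*(G + g) = 2*G*(G + g))
F(V, X) = 4*X*V² (F(V, X) = X*(2*V*(V + V)) = X*(2*V*(2*V)) = X*(4*V²) = 4*X*V²)
n = -64/7 (n = -4*4*2²/7 = -4*4*4/7 = -⅐*64 = -64/7 ≈ -9.1429)
J(Y) = -4 - 3*Y
(2*(-81))*J(n) = (2*(-81))*(-4 - 3*(-64/7)) = -162*(-4 + 192/7) = -162*164/7 = -26568/7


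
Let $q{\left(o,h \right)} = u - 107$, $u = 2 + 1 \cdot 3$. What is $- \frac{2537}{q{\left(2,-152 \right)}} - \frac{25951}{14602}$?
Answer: $\frac{8599568}{372351} \approx 23.095$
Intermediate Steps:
$u = 5$ ($u = 2 + 3 = 5$)
$q{\left(o,h \right)} = -102$ ($q{\left(o,h \right)} = 5 - 107 = -102$)
$- \frac{2537}{q{\left(2,-152 \right)}} - \frac{25951}{14602} = - \frac{2537}{-102} - \frac{25951}{14602} = \left(-2537\right) \left(- \frac{1}{102}\right) - \frac{25951}{14602} = \frac{2537}{102} - \frac{25951}{14602} = \frac{8599568}{372351}$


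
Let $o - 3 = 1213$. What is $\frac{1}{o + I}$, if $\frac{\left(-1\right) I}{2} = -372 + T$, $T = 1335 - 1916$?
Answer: $\frac{1}{3122} \approx 0.00032031$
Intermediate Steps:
$o = 1216$ ($o = 3 + 1213 = 1216$)
$T = -581$ ($T = 1335 - 1916 = -581$)
$I = 1906$ ($I = - 2 \left(-372 - 581\right) = \left(-2\right) \left(-953\right) = 1906$)
$\frac{1}{o + I} = \frac{1}{1216 + 1906} = \frac{1}{3122}$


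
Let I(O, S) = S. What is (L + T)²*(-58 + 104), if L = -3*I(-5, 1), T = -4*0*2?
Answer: 414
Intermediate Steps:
T = 0 (T = 0*2 = 0)
L = -3 (L = -3*1 = -3)
(L + T)²*(-58 + 104) = (-3 + 0)²*(-58 + 104) = (-3)²*46 = 9*46 = 414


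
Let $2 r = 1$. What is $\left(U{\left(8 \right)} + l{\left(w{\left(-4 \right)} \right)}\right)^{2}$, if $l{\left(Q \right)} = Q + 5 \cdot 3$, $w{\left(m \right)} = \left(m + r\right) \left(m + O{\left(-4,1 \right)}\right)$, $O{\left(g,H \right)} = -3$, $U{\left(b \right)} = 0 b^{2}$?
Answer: $\frac{6241}{4} \approx 1560.3$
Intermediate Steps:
$r = \frac{1}{2}$ ($r = \frac{1}{2} \cdot 1 = \frac{1}{2} \approx 0.5$)
$U{\left(b \right)} = 0$
$w{\left(m \right)} = \left(\frac{1}{2} + m\right) \left(-3 + m\right)$ ($w{\left(m \right)} = \left(m + \frac{1}{2}\right) \left(m - 3\right) = \left(\frac{1}{2} + m\right) \left(-3 + m\right)$)
$l{\left(Q \right)} = 15 + Q$ ($l{\left(Q \right)} = Q + 15 = 15 + Q$)
$\left(U{\left(8 \right)} + l{\left(w{\left(-4 \right)} \right)}\right)^{2} = \left(0 + \left(15 - \left(- \frac{17}{2} - 16\right)\right)\right)^{2} = \left(0 + \left(15 + \left(- \frac{3}{2} + 16 + 10\right)\right)\right)^{2} = \left(0 + \left(15 + \frac{49}{2}\right)\right)^{2} = \left(0 + \frac{79}{2}\right)^{2} = \left(\frac{79}{2}\right)^{2} = \frac{6241}{4}$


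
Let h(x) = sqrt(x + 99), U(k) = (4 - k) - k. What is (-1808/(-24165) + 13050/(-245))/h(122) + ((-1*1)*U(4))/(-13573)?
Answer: -4/13573 - 62982058*sqrt(221)/261682785 ≈ -3.5783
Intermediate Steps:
U(k) = 4 - 2*k
h(x) = sqrt(99 + x)
(-1808/(-24165) + 13050/(-245))/h(122) + ((-1*1)*U(4))/(-13573) = (-1808/(-24165) + 13050/(-245))/(sqrt(99 + 122)) + ((-1*1)*(4 - 2*4))/(-13573) = (-1808*(-1/24165) + 13050*(-1/245))/(sqrt(221)) - (4 - 8)*(-1/13573) = (1808/24165 - 2610/49)*(sqrt(221)/221) - 1*(-4)*(-1/13573) = -62982058*sqrt(221)/261682785 + 4*(-1/13573) = -62982058*sqrt(221)/261682785 - 4/13573 = -4/13573 - 62982058*sqrt(221)/261682785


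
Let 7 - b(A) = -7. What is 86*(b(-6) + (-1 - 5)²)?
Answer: 4300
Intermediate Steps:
b(A) = 14 (b(A) = 7 - 1*(-7) = 7 + 7 = 14)
86*(b(-6) + (-1 - 5)²) = 86*(14 + (-1 - 5)²) = 86*(14 + (-6)²) = 86*(14 + 36) = 86*50 = 4300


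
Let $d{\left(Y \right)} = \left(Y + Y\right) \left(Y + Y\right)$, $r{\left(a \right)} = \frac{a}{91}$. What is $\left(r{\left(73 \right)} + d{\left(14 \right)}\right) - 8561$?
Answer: $- \frac{707634}{91} \approx -7776.2$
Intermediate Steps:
$r{\left(a \right)} = \frac{a}{91}$ ($r{\left(a \right)} = a \frac{1}{91} = \frac{a}{91}$)
$d{\left(Y \right)} = 4 Y^{2}$ ($d{\left(Y \right)} = 2 Y 2 Y = 4 Y^{2}$)
$\left(r{\left(73 \right)} + d{\left(14 \right)}\right) - 8561 = \left(\frac{1}{91} \cdot 73 + 4 \cdot 14^{2}\right) - 8561 = \left(\frac{73}{91} + 4 \cdot 196\right) - 8561 = \left(\frac{73}{91} + 784\right) - 8561 = \frac{71417}{91} - 8561 = - \frac{707634}{91}$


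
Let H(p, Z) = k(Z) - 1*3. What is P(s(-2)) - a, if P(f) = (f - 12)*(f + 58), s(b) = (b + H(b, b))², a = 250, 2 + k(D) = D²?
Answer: -451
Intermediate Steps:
k(D) = -2 + D²
H(p, Z) = -5 + Z² (H(p, Z) = (-2 + Z²) - 1*3 = (-2 + Z²) - 3 = -5 + Z²)
s(b) = (-5 + b + b²)² (s(b) = (b + (-5 + b²))² = (-5 + b + b²)²)
P(f) = (-12 + f)*(58 + f)
P(s(-2)) - a = (-696 + ((-5 - 2 + (-2)²)²)² + 46*(-5 - 2 + (-2)²)²) - 1*250 = (-696 + ((-5 - 2 + 4)²)² + 46*(-5 - 2 + 4)²) - 250 = (-696 + ((-3)²)² + 46*(-3)²) - 250 = (-696 + 9² + 46*9) - 250 = (-696 + 81 + 414) - 250 = -201 - 250 = -451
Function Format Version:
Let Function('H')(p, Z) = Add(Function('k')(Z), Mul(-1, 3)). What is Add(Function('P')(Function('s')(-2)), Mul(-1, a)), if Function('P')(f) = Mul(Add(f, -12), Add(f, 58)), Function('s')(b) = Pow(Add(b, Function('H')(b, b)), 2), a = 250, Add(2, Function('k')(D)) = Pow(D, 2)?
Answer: -451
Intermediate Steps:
Function('k')(D) = Add(-2, Pow(D, 2))
Function('H')(p, Z) = Add(-5, Pow(Z, 2)) (Function('H')(p, Z) = Add(Add(-2, Pow(Z, 2)), Mul(-1, 3)) = Add(Add(-2, Pow(Z, 2)), -3) = Add(-5, Pow(Z, 2)))
Function('s')(b) = Pow(Add(-5, b, Pow(b, 2)), 2) (Function('s')(b) = Pow(Add(b, Add(-5, Pow(b, 2))), 2) = Pow(Add(-5, b, Pow(b, 2)), 2))
Function('P')(f) = Mul(Add(-12, f), Add(58, f))
Add(Function('P')(Function('s')(-2)), Mul(-1, a)) = Add(Add(-696, Pow(Pow(Add(-5, -2, Pow(-2, 2)), 2), 2), Mul(46, Pow(Add(-5, -2, Pow(-2, 2)), 2))), Mul(-1, 250)) = Add(Add(-696, Pow(Pow(Add(-5, -2, 4), 2), 2), Mul(46, Pow(Add(-5, -2, 4), 2))), -250) = Add(Add(-696, Pow(Pow(-3, 2), 2), Mul(46, Pow(-3, 2))), -250) = Add(Add(-696, Pow(9, 2), Mul(46, 9)), -250) = Add(Add(-696, 81, 414), -250) = Add(-201, -250) = -451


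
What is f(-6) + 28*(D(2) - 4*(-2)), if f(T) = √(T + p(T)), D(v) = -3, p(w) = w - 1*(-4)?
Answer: 140 + 2*I*√2 ≈ 140.0 + 2.8284*I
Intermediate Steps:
p(w) = 4 + w (p(w) = w + 4 = 4 + w)
f(T) = √(4 + 2*T) (f(T) = √(T + (4 + T)) = √(4 + 2*T))
f(-6) + 28*(D(2) - 4*(-2)) = √(4 + 2*(-6)) + 28*(-3 - 4*(-2)) = √(4 - 12) + 28*(-3 + 8) = √(-8) + 28*5 = 2*I*√2 + 140 = 140 + 2*I*√2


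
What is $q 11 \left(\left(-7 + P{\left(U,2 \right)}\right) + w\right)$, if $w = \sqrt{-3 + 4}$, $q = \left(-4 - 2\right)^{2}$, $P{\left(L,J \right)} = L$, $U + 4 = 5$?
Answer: $-1980$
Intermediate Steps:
$U = 1$ ($U = -4 + 5 = 1$)
$q = 36$ ($q = \left(-6\right)^{2} = 36$)
$w = 1$ ($w = \sqrt{1} = 1$)
$q 11 \left(\left(-7 + P{\left(U,2 \right)}\right) + w\right) = 36 \cdot 11 \left(\left(-7 + 1\right) + 1\right) = 396 \left(-6 + 1\right) = 396 \left(-5\right) = -1980$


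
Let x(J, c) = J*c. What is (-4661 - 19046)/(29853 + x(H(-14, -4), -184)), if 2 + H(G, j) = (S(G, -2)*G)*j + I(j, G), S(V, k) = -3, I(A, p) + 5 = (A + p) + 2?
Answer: -23707/64997 ≈ -0.36474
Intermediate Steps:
I(A, p) = -3 + A + p (I(A, p) = -5 + ((A + p) + 2) = -5 + (2 + A + p) = -3 + A + p)
H(G, j) = -5 + G + j - 3*G*j (H(G, j) = -2 + ((-3*G)*j + (-3 + j + G)) = -2 + (-3*G*j + (-3 + G + j)) = -2 + (-3 + G + j - 3*G*j) = -5 + G + j - 3*G*j)
(-4661 - 19046)/(29853 + x(H(-14, -4), -184)) = (-4661 - 19046)/(29853 + (-5 - 14 - 4 - 3*(-14)*(-4))*(-184)) = -23707/(29853 + (-5 - 14 - 4 - 168)*(-184)) = -23707/(29853 - 191*(-184)) = -23707/(29853 + 35144) = -23707/64997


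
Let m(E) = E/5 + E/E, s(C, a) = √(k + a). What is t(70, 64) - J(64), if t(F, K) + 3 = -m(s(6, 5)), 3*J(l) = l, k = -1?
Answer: -386/15 ≈ -25.733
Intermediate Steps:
s(C, a) = √(-1 + a)
J(l) = l/3
m(E) = 1 + E/5 (m(E) = E*(⅕) + 1 = E/5 + 1 = 1 + E/5)
t(F, K) = -22/5 (t(F, K) = -3 - (1 + √(-1 + 5)/5) = -3 - (1 + √4/5) = -3 - (1 + (⅕)*2) = -3 - (1 + ⅖) = -3 - 1*7/5 = -3 - 7/5 = -22/5)
t(70, 64) - J(64) = -22/5 - 64/3 = -386/15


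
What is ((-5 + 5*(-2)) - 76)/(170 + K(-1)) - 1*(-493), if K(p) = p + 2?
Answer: 84212/171 ≈ 492.47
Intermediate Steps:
K(p) = 2 + p
((-5 + 5*(-2)) - 76)/(170 + K(-1)) - 1*(-493) = ((-5 + 5*(-2)) - 76)/(170 + (2 - 1)) - 1*(-493) = ((-5 - 10) - 76)/(170 + 1) + 493 = (-15 - 76)/171 + 493 = -91*1/171 + 493 = -91/171 + 493 = 84212/171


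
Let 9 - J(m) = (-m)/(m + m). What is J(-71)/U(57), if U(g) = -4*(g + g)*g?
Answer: -1/2736 ≈ -0.00036550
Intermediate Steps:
U(g) = -8*g² (U(g) = -4*2*g*g = -8*g²)
J(m) = 19/2 (J(m) = 9 - (-m)/(m + m) = 9 - (-m)/(2*m) = 9 - (-m)*1/(2*m) = 9 - 1*(-½) = 9 + ½ = 19/2)
J(-71)/U(57) = 19/(2*((-8*57²))) = 19/(2*((-8*3249))) = (19/2)/(-25992) = (19/2)*(-1/25992) = -1/2736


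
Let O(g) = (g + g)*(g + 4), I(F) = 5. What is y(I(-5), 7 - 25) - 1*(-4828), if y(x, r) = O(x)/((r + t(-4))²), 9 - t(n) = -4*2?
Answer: 4918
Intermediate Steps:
t(n) = 17 (t(n) = 9 - (-4)*2 = 9 - 1*(-8) = 9 + 8 = 17)
O(g) = 2*g*(4 + g) (O(g) = (2*g)*(4 + g) = 2*g*(4 + g))
y(x, r) = 2*x*(4 + x)/(17 + r)² (y(x, r) = (2*x*(4 + x))/((r + 17)²) = (2*x*(4 + x))/((17 + r)²) = (2*x*(4 + x))/(17 + r)² = 2*x*(4 + x)/(17 + r)²)
y(I(-5), 7 - 25) - 1*(-4828) = 2*5*(4 + 5)/(17 + (7 - 25))² - 1*(-4828) = 2*5*9/(17 - 18)² + 4828 = 2*5*9/(-1)² + 4828 = 2*5*1*9 + 4828 = 90 + 4828 = 4918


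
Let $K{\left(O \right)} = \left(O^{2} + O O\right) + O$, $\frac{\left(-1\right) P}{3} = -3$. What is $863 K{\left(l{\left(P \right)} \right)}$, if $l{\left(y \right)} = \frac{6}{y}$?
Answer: $\frac{12082}{9} \approx 1342.4$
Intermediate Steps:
$P = 9$ ($P = \left(-3\right) \left(-3\right) = 9$)
$K{\left(O \right)} = O + 2 O^{2}$ ($K{\left(O \right)} = \left(O^{2} + O^{2}\right) + O = 2 O^{2} + O = O + 2 O^{2}$)
$863 K{\left(l{\left(P \right)} \right)} = 863 \cdot \frac{6}{9} \left(1 + 2 \cdot \frac{6}{9}\right) = 863 \cdot 6 \cdot \frac{1}{9} \left(1 + 2 \cdot 6 \cdot \frac{1}{9}\right) = 863 \frac{2 \left(1 + 2 \cdot \frac{2}{3}\right)}{3} = 863 \frac{2 \left(1 + \frac{4}{3}\right)}{3} = 863 \cdot \frac{2}{3} \cdot \frac{7}{3} = 863 \cdot \frac{14}{9} = \frac{12082}{9}$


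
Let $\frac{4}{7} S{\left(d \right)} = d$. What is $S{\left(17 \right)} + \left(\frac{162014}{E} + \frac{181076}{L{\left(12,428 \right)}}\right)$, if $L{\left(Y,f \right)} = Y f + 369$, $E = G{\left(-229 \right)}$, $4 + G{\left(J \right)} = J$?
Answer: $- \frac{3246148313}{5130660} \approx -632.7$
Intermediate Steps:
$G{\left(J \right)} = -4 + J$
$S{\left(d \right)} = \frac{7 d}{4}$
$E = -233$ ($E = -4 - 229 = -233$)
$L{\left(Y,f \right)} = 369 + Y f$
$S{\left(17 \right)} + \left(\frac{162014}{E} + \frac{181076}{L{\left(12,428 \right)}}\right) = \frac{7}{4} \cdot 17 + \left(\frac{162014}{-233} + \frac{181076}{369 + 12 \cdot 428}\right) = \frac{119}{4} + \left(162014 \left(- \frac{1}{233}\right) + \frac{181076}{369 + 5136}\right) = \frac{119}{4} - \left(\frac{162014}{233} - \frac{181076}{5505}\right) = \frac{119}{4} + \left(- \frac{162014}{233} + 181076 \cdot \frac{1}{5505}\right) = \frac{119}{4} + \left(- \frac{162014}{233} + \frac{181076}{5505}\right) = \frac{119}{4} - \frac{849696362}{1282665} = - \frac{3246148313}{5130660}$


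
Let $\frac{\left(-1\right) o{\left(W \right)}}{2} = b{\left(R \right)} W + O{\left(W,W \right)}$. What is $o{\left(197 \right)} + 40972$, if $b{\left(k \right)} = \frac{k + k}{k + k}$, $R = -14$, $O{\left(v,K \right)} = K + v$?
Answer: $39790$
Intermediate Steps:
$b{\left(k \right)} = 1$ ($b{\left(k \right)} = \frac{2 k}{2 k} = 2 k \frac{1}{2 k} = 1$)
$o{\left(W \right)} = - 6 W$ ($o{\left(W \right)} = - 2 \left(1 W + \left(W + W\right)\right) = - 2 \left(W + 2 W\right) = - 2 \cdot 3 W = - 6 W$)
$o{\left(197 \right)} + 40972 = \left(-6\right) 197 + 40972 = -1182 + 40972 = 39790$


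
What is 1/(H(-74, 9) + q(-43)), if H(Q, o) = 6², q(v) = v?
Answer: -⅐ ≈ -0.14286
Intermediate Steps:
H(Q, o) = 36
1/(H(-74, 9) + q(-43)) = 1/(36 - 43) = 1/(-7) = -⅐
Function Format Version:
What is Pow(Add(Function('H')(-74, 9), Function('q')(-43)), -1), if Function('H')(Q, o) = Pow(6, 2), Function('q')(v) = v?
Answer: Rational(-1, 7) ≈ -0.14286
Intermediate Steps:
Function('H')(Q, o) = 36
Pow(Add(Function('H')(-74, 9), Function('q')(-43)), -1) = Pow(Add(36, -43), -1) = Pow(-7, -1) = Rational(-1, 7)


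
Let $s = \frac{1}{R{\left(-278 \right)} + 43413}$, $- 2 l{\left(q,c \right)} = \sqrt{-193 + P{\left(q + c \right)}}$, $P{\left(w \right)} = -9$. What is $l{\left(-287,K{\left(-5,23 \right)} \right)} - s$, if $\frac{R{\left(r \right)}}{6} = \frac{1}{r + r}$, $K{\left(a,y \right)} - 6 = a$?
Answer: $- \frac{278}{12068811} - \frac{i \sqrt{202}}{2} \approx -2.3035 \cdot 10^{-5} - 7.1063 i$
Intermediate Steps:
$K{\left(a,y \right)} = 6 + a$
$R{\left(r \right)} = \frac{3}{r}$ ($R{\left(r \right)} = \frac{6}{r + r} = \frac{6}{2 r} = 6 \frac{1}{2 r} = \frac{3}{r}$)
$l{\left(q,c \right)} = - \frac{i \sqrt{202}}{2}$ ($l{\left(q,c \right)} = - \frac{\sqrt{-193 - 9}}{2} = - \frac{\sqrt{-202}}{2} = - \frac{i \sqrt{202}}{2}$)
$s = \frac{278}{12068811}$ ($s = \frac{1}{\frac{3}{-278} + 43413} = \frac{1}{3 \left(- \frac{1}{278}\right) + 43413} = \frac{1}{- \frac{3}{278} + 43413} = \frac{1}{\frac{12068811}{278}} = \frac{278}{12068811} \approx 2.3035 \cdot 10^{-5}$)
$l{\left(-287,K{\left(-5,23 \right)} \right)} - s = - \frac{i \sqrt{202}}{2} - \frac{278}{12068811} = - \frac{278}{12068811} - \frac{i \sqrt{202}}{2}$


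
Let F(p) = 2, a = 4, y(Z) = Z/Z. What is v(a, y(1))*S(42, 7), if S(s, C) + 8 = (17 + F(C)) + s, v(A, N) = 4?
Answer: 212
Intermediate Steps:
y(Z) = 1
S(s, C) = 11 + s (S(s, C) = -8 + ((17 + 2) + s) = -8 + (19 + s) = 11 + s)
v(a, y(1))*S(42, 7) = 4*(11 + 42) = 4*53 = 212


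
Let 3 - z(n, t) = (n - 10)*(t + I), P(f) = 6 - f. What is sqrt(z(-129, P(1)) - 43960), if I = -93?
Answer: I*sqrt(56189) ≈ 237.04*I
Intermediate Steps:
z(n, t) = 3 - (-93 + t)*(-10 + n) (z(n, t) = 3 - (n - 10)*(t - 93) = 3 - (-10 + n)*(-93 + t) = 3 - (-93 + t)*(-10 + n))
sqrt(z(-129, P(1)) - 43960) = sqrt((-927 + 10*(6 - 1*1) + 93*(-129) - 1*(-129)*(6 - 1*1)) - 43960) = sqrt((-927 + 10*(6 - 1) - 11997 - 1*(-129)*(6 - 1)) - 43960) = sqrt((-927 + 10*5 - 11997 - 1*(-129)*5) - 43960) = sqrt((-927 + 50 - 11997 + 645) - 43960) = sqrt(-12229 - 43960) = sqrt(-56189) = I*sqrt(56189)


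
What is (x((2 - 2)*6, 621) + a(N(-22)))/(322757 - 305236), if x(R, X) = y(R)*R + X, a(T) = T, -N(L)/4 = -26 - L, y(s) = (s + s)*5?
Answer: 91/2503 ≈ 0.036356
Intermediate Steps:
y(s) = 10*s (y(s) = (2*s)*5 = 10*s)
N(L) = 104 + 4*L (N(L) = -4*(-26 - L) = 104 + 4*L)
x(R, X) = X + 10*R² (x(R, X) = (10*R)*R + X = 10*R² + X = X + 10*R²)
(x((2 - 2)*6, 621) + a(N(-22)))/(322757 - 305236) = ((621 + 10*((2 - 2)*6)²) + (104 + 4*(-22)))/(322757 - 305236) = ((621 + 10*(0*6)²) + (104 - 88))/17521 = ((621 + 10*0²) + 16)*(1/17521) = ((621 + 10*0) + 16)*(1/17521) = ((621 + 0) + 16)*(1/17521) = (621 + 16)*(1/17521) = 637*(1/17521) = 91/2503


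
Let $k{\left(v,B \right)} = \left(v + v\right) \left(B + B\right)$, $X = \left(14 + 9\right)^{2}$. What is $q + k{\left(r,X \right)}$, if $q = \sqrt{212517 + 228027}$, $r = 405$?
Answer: $856980 + 4 \sqrt{27534} \approx 8.5764 \cdot 10^{5}$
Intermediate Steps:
$X = 529$ ($X = 23^{2} = 529$)
$k{\left(v,B \right)} = 4 B v$ ($k{\left(v,B \right)} = 2 v 2 B = 4 B v$)
$q = 4 \sqrt{27534}$ ($q = \sqrt{440544} = 4 \sqrt{27534} \approx 663.73$)
$q + k{\left(r,X \right)} = 4 \sqrt{27534} + 4 \cdot 529 \cdot 405 = 4 \sqrt{27534} + 856980 = 856980 + 4 \sqrt{27534}$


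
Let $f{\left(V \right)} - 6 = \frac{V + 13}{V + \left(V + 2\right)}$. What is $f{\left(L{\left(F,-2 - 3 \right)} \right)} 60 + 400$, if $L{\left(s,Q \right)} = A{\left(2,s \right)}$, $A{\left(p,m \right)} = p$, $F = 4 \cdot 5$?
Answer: $910$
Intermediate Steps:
$F = 20$
$L{\left(s,Q \right)} = 2$
$f{\left(V \right)} = 6 + \frac{13 + V}{2 + 2 V}$ ($f{\left(V \right)} = 6 + \frac{V + 13}{V + \left(V + 2\right)} = 6 + \frac{13 + V}{V + \left(2 + V\right)} = 6 + \frac{13 + V}{2 + 2 V}$)
$f{\left(L{\left(F,-2 - 3 \right)} \right)} 60 + 400 = \frac{25 + 13 \cdot 2}{2 \left(1 + 2\right)} 60 + 400 = \frac{25 + 26}{2 \cdot 3} \cdot 60 + 400 = \frac{1}{2} \cdot \frac{1}{3} \cdot 51 \cdot 60 + 400 = \frac{17}{2} \cdot 60 + 400 = 510 + 400 = 910$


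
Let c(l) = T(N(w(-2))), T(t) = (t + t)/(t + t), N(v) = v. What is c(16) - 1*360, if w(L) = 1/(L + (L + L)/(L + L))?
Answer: -359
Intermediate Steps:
w(L) = 1/(1 + L) (w(L) = 1/(L + (2*L)/((2*L))) = 1/(L + (2*L)*(1/(2*L))) = 1/(L + 1) = 1/(1 + L))
T(t) = 1 (T(t) = (2*t)/((2*t)) = (2*t)*(1/(2*t)) = 1)
c(l) = 1
c(16) - 1*360 = 1 - 1*360 = 1 - 360 = -359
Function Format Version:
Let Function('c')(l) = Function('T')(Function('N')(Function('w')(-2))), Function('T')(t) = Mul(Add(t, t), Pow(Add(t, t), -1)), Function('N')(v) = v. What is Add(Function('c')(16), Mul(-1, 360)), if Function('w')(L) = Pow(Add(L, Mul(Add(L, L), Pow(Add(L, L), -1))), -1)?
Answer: -359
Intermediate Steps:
Function('w')(L) = Pow(Add(1, L), -1) (Function('w')(L) = Pow(Add(L, Mul(Mul(2, L), Pow(Mul(2, L), -1))), -1) = Pow(Add(L, Mul(Mul(2, L), Mul(Rational(1, 2), Pow(L, -1)))), -1) = Pow(Add(L, 1), -1) = Pow(Add(1, L), -1))
Function('T')(t) = 1 (Function('T')(t) = Mul(Mul(2, t), Pow(Mul(2, t), -1)) = Mul(Mul(2, t), Mul(Rational(1, 2), Pow(t, -1))) = 1)
Function('c')(l) = 1
Add(Function('c')(16), Mul(-1, 360)) = Add(1, Mul(-1, 360)) = Add(1, -360) = -359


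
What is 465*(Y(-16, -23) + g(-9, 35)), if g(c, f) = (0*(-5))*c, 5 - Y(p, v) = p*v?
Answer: -168795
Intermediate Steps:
Y(p, v) = 5 - p*v
g(c, f) = 0 (g(c, f) = 0*c = 0)
465*(Y(-16, -23) + g(-9, 35)) = 465*((5 - 1*(-16)*(-23)) + 0) = 465*((5 - 368) + 0) = 465*(-363 + 0) = 465*(-363) = -168795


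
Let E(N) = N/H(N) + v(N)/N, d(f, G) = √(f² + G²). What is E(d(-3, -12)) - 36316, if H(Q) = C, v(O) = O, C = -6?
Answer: -36315 - √17/2 ≈ -36317.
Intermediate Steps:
H(Q) = -6
d(f, G) = √(G² + f²)
E(N) = 1 - N/6 (E(N) = N/(-6) + N/N = N*(-⅙) + 1 = -N/6 + 1 = 1 - N/6)
E(d(-3, -12)) - 36316 = (1 - √((-12)² + (-3)²)/6) - 36316 = (1 - √(144 + 9)/6) - 36316 = (1 - √17/2) - 36316 = -36315 - √17/2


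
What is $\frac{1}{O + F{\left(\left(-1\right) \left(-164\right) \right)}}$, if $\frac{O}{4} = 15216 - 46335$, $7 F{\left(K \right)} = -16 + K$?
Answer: $- \frac{7}{871184} \approx -8.035 \cdot 10^{-6}$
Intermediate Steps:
$F{\left(K \right)} = - \frac{16}{7} + \frac{K}{7}$ ($F{\left(K \right)} = \frac{-16 + K}{7} = - \frac{16}{7} + \frac{K}{7}$)
$O = -124476$ ($O = 4 \left(15216 - 46335\right) = 4 \left(-31119\right) = -124476$)
$\frac{1}{O + F{\left(\left(-1\right) \left(-164\right) \right)}} = \frac{1}{-124476 - \left(\frac{16}{7} - \frac{\left(-1\right) \left(-164\right)}{7}\right)} = \frac{1}{-124476 + \left(- \frac{16}{7} + \frac{1}{7} \cdot 164\right)} = \frac{1}{-124476 + \left(- \frac{16}{7} + \frac{164}{7}\right)} = \frac{1}{-124476 + \frac{148}{7}} = \frac{1}{- \frac{871184}{7}} = - \frac{7}{871184}$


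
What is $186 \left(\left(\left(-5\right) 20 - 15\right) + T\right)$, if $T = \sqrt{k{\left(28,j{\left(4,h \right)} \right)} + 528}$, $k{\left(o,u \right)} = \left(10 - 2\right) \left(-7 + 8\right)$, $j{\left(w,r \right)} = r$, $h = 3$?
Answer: $-21390 + 372 \sqrt{134} \approx -17084.0$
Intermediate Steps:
$k{\left(o,u \right)} = 8$ ($k{\left(o,u \right)} = 8 \cdot 1 = 8$)
$T = 2 \sqrt{134}$ ($T = \sqrt{8 + 528} = \sqrt{536} = 2 \sqrt{134} \approx 23.152$)
$186 \left(\left(\left(-5\right) 20 - 15\right) + T\right) = 186 \left(\left(\left(-5\right) 20 - 15\right) + 2 \sqrt{134}\right) = 186 \left(\left(-100 - 15\right) + 2 \sqrt{134}\right) = 186 \left(-115 + 2 \sqrt{134}\right) = -21390 + 372 \sqrt{134}$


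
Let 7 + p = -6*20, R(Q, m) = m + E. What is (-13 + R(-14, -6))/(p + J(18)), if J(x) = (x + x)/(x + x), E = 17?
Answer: 1/63 ≈ 0.015873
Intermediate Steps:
R(Q, m) = 17 + m (R(Q, m) = m + 17 = 17 + m)
p = -127 (p = -7 - 6*20 = -7 - 120 = -127)
J(x) = 1 (J(x) = (2*x)/((2*x)) = (2*x)*(1/(2*x)) = 1)
(-13 + R(-14, -6))/(p + J(18)) = (-13 + (17 - 6))/(-127 + 1) = (-13 + 11)/(-126) = -2*(-1/126) = 1/63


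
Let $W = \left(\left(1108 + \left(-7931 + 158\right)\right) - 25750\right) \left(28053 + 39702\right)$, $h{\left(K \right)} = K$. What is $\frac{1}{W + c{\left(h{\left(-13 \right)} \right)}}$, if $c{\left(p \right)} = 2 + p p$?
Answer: $- \frac{1}{2196278154} \approx -4.5532 \cdot 10^{-10}$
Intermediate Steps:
$c{\left(p \right)} = 2 + p^{2}$
$W = -2196278325$ ($W = \left(\left(1108 - 7773\right) - 25750\right) 67755 = \left(-6665 - 25750\right) 67755 = \left(-32415\right) 67755 = -2196278325$)
$\frac{1}{W + c{\left(h{\left(-13 \right)} \right)}} = \frac{1}{-2196278325 + \left(2 + \left(-13\right)^{2}\right)} = \frac{1}{-2196278325 + \left(2 + 169\right)} = \frac{1}{-2196278325 + 171} = \frac{1}{-2196278154} = - \frac{1}{2196278154}$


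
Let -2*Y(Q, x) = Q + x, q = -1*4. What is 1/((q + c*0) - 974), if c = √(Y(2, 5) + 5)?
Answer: -1/978 ≈ -0.0010225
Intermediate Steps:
q = -4
Y(Q, x) = -Q/2 - x/2 (Y(Q, x) = -(Q + x)/2 = -Q/2 - x/2)
c = √6/2 (c = √((-½*2 - ½*5) + 5) = √((-1 - 5/2) + 5) = √(-7/2 + 5) = √(3/2) = √6/2 ≈ 1.2247)
1/((q + c*0) - 974) = 1/((-4 + (√6/2)*0) - 974) = 1/((-4 + 0) - 974) = 1/(-4 - 974) = 1/(-978) = -1/978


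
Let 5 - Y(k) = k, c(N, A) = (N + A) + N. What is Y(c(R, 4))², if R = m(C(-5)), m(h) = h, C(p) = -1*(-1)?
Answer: 1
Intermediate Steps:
C(p) = 1
R = 1
c(N, A) = A + 2*N (c(N, A) = (A + N) + N = A + 2*N)
Y(k) = 5 - k
Y(c(R, 4))² = (5 - (4 + 2*1))² = (5 - (4 + 2))² = (5 - 1*6)² = (5 - 6)² = (-1)² = 1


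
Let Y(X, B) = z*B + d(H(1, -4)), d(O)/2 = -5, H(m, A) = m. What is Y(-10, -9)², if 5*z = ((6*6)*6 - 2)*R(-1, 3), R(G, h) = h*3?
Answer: 302203456/25 ≈ 1.2088e+7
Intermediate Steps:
R(G, h) = 3*h
d(O) = -10 (d(O) = 2*(-5) = -10)
z = 1926/5 (z = (((6*6)*6 - 2)*(3*3))/5 = ((36*6 - 2)*9)/5 = ((216 - 2)*9)/5 = (214*9)/5 = (⅕)*1926 = 1926/5 ≈ 385.20)
Y(X, B) = -10 + 1926*B/5 (Y(X, B) = 1926*B/5 - 10 = -10 + 1926*B/5)
Y(-10, -9)² = (-10 + (1926/5)*(-9))² = (-10 - 17334/5)² = (-17384/5)² = 302203456/25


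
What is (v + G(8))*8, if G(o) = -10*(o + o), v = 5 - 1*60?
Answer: -1720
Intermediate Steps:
v = -55 (v = 5 - 60 = -55)
G(o) = -20*o
(v + G(8))*8 = (-55 - 20*8)*8 = (-55 - 160)*8 = -215*8 = -1720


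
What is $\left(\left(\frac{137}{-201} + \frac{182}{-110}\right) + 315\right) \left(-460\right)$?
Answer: $- \frac{317997908}{2211} \approx -1.4383 \cdot 10^{5}$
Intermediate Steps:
$\left(\left(\frac{137}{-201} + \frac{182}{-110}\right) + 315\right) \left(-460\right) = \left(\left(137 \left(- \frac{1}{201}\right) + 182 \left(- \frac{1}{110}\right)\right) + 315\right) \left(-460\right) = \left(\left(- \frac{137}{201} - \frac{91}{55}\right) + 315\right) \left(-460\right) = \left(- \frac{25826}{11055} + 315\right) \left(-460\right) = \frac{3456499}{11055} \left(-460\right) = - \frac{317997908}{2211}$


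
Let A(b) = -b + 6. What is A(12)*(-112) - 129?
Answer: 543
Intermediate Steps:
A(b) = 6 - b
A(12)*(-112) - 129 = (6 - 1*12)*(-112) - 129 = (6 - 12)*(-112) - 129 = -6*(-112) - 129 = 672 - 129 = 543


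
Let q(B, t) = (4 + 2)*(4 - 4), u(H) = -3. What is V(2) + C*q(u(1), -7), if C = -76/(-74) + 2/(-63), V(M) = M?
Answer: 2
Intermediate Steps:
C = 2320/2331 (C = -76*(-1/74) + 2*(-1/63) = 38/37 - 2/63 = 2320/2331 ≈ 0.99528)
q(B, t) = 0 (q(B, t) = 6*0 = 0)
V(2) + C*q(u(1), -7) = 2 + (2320/2331)*0 = 2 + 0 = 2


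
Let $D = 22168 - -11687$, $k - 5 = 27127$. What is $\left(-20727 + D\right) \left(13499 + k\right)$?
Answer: $533403768$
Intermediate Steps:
$k = 27132$ ($k = 5 + 27127 = 27132$)
$D = 33855$ ($D = 22168 + 11687 = 33855$)
$\left(-20727 + D\right) \left(13499 + k\right) = \left(-20727 + 33855\right) \left(13499 + 27132\right) = 13128 \cdot 40631 = 533403768$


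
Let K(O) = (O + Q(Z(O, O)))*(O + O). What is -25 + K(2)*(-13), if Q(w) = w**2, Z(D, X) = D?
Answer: -337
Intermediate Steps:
K(O) = 2*O*(O + O**2) (K(O) = (O + O**2)*(O + O) = (O + O**2)*(2*O) = 2*O*(O + O**2))
-25 + K(2)*(-13) = -25 + (2*2**2*(1 + 2))*(-13) = -25 + (2*4*3)*(-13) = -25 + 24*(-13) = -25 - 312 = -337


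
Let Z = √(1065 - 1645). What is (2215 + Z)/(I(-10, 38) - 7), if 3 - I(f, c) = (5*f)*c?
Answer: 2215/1896 + I*√145/948 ≈ 1.1682 + 0.012702*I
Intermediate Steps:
I(f, c) = 3 - 5*c*f (I(f, c) = 3 - 5*f*c = 3 - 5*c*f)
Z = 2*I*√145 (Z = √(-580) = 2*I*√145 ≈ 24.083*I)
(2215 + Z)/(I(-10, 38) - 7) = (2215 + 2*I*√145)/((3 - 5*38*(-10)) - 7) = (2215 + 2*I*√145)/((3 + 1900) - 7) = (2215 + 2*I*√145)/(1903 - 7) = (2215 + 2*I*√145)/1896 = (2215 + 2*I*√145)*(1/1896) = 2215/1896 + I*√145/948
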